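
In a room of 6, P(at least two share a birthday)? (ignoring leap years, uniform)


P(all different) = Π(365-i)/365 for i=0..5
= 0.959538
P(match) = 1 - 0.959538 = 0.040462

P ≈ 0.0405 ≈ 4.05%


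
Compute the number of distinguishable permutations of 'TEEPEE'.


Letters: 6, freq: {'T': 1, 'E': 4, 'P': 1}
6!/(1!×4!×1!) = 720/24 = 30

30


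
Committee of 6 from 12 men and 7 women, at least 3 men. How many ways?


Count by #men:
  3M,3W: C(12,3)×C(7,3)=7700
  4M,2W: C(12,4)×C(7,2)=10395
  5M,1W: C(12,5)×C(7,1)=5544
  6M,0W: C(12,6)×C(7,0)=924
Total = 24563

24563


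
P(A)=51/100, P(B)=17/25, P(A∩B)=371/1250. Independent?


P(A)×P(B) = 867/2500
P(A∩B) = 371/1250
Not equal → NOT independent

No, not independent


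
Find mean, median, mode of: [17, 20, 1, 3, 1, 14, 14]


Sorted: [1, 1, 3, 14, 14, 17, 20]
Mean = 70/7 = 10
Median = 14
Freq: {17: 1, 20: 1, 1: 2, 3: 1, 14: 2}
Mode: [1, 14]

Mean=10, Median=14, Mode=[1, 14]


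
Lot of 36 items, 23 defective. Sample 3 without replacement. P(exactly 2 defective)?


Hypergeometric: C(23,2)×C(13,1)/C(36,3)
= 253×13/7140 = 3289/7140

P(X=2) = 3289/7140 ≈ 46.06%


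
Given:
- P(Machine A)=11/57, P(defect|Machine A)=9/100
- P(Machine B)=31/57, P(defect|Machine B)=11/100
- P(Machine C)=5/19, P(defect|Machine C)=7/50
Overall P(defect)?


P(B) = Σ P(B|Aᵢ)×P(Aᵢ)
  9/100×11/57 = 33/1900
  11/100×31/57 = 341/5700
  7/50×5/19 = 7/190
Sum = 13/114

P(defect) = 13/114 ≈ 11.40%


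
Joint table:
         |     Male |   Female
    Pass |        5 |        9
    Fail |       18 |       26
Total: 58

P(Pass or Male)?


P(Pass∨Male) = P(Pass) + P(Male) - P(Pass∧Male)
= (14 + 23 - 5)/58 = 32/58 = 16/29

P = 16/29 ≈ 55.17%


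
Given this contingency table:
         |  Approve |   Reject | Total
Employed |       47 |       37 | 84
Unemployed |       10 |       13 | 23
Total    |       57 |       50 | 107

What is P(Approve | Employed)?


P(Approve | Employed) = 47/(47+37) = 47/84

P(Approve|Employed) = 47/84 ≈ 55.95%


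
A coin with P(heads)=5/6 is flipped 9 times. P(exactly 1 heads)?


Binomial: P(X=1) = C(9,1)×p^1×(1-p)^8
= 9 × 5/6 × 1/1679616 = 5/1119744

P(X=1) = 5/1119744 ≈ 0.00%


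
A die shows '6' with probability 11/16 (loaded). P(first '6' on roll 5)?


Geometric: P(X=5) = (1-p)^(k-1)×p = (5/16)^4×11/16 = 6875/1048576

P(X=5) = 6875/1048576 ≈ 0.66%


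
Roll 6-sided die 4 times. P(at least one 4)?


P(no 4)^4 = (5/6)^4 = 625/1296
P(≥1) = 1 - 625/1296 = 671/1296

P = 671/1296 ≈ 51.77%


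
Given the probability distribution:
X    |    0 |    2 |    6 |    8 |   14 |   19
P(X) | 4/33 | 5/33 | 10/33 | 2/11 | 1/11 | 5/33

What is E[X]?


E[X] = Σ x·P(X=x)
= (0)×(4/33) + (2)×(5/33) + (6)×(10/33) + (8)×(2/11) + (14)×(1/11) + (19)×(5/33)
= 85/11

E[X] = 85/11


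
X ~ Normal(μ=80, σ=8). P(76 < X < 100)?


z₁=(76-80)/8=-0.5, z₂=(100-80)/8=2.5
P = Φ(2.5) - Φ(-0.5) = 0.993790 - 0.308538 = 0.685252 ≈ 0.6853

P(76 < X < 100) ≈ 0.6853


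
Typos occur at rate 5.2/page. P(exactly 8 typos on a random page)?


Poisson(λ=5.2): P(X=8) = e^(-λ)×λ^k/k!
= e^(-5.2) × 5.2^8 / 8!
≈ 0.005516564421 × 534597.285315 / 40320 ≈ 0.073143

P(X=8) ≈ 0.073143 ≈ 7.31%


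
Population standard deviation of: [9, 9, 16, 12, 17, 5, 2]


Mean = 70/7 = 10
  (9-10)²=1
  (9-10)²=1
  (16-10)²=36
  (12-10)²=4
  (17-10)²=49
  (5-10)²=25
  (2-10)²=64
Σ(x-μ)² = 180
σ² = 180/7

σ = √(180/7) ≈ 5.0709


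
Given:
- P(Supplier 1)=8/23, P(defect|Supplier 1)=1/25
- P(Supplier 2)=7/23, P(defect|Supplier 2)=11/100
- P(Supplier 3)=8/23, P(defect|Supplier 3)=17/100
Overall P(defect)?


P(B) = Σ P(B|Aᵢ)×P(Aᵢ)
  1/25×8/23 = 8/575
  11/100×7/23 = 77/2300
  17/100×8/23 = 34/575
Sum = 49/460

P(defect) = 49/460 ≈ 10.65%


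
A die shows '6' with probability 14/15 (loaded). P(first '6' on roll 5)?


Geometric: P(X=5) = (1-p)^(k-1)×p = (1/15)^4×14/15 = 14/759375

P(X=5) = 14/759375 ≈ 0.00%


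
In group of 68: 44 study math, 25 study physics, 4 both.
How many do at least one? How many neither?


|A∪B| = 44+25-4 = 65
Neither = 68-65 = 3

At least one: 65; Neither: 3


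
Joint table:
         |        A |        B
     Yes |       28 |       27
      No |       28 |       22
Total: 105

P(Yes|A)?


P(Yes|A) = 28/(28+28) = 28/56 = 1/2

P = 1/2 ≈ 50.00%


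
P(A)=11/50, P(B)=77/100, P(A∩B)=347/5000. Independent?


P(A)×P(B) = 847/5000
P(A∩B) = 347/5000
Not equal → NOT independent

No, not independent


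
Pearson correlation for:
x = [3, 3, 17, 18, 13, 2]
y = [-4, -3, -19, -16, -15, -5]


n=6, Σx=56, Σy=-62, Σxy=-837, Σx²=804, Σy²=892
r = (6×(-837) - 56×(-62))/√((6×804 - 56²)(6×892 - (-62)²))
= -1550/√(1688×1508) = -1550/√2545504 ≈ -1550/1595.4636 ≈ -0.9715

r ≈ -0.9715


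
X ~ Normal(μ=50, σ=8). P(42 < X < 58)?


z₁=(42-50)/8=-1.0, z₂=(58-50)/8=1.0
P = Φ(1.0) - Φ(-1.0) = 0.841345 - 0.158655 = 0.682690 ≈ 0.6827

P(42 < X < 58) ≈ 0.6827


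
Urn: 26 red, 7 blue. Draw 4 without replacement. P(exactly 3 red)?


Hypergeometric: C(26,3)×C(7,1)/C(33,4)
= 2600×7/40920 = 455/1023

P(X=3) = 455/1023 ≈ 44.48%


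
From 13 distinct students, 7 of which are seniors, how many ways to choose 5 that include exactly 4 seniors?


Choose 4 of the 7 seniors and 1 of the other 6 students:
C(7,4)×C(6,1) = 35×6 = 210

210


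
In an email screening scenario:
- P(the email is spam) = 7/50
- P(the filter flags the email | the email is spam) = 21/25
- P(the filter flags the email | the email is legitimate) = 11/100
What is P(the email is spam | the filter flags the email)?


Using Bayes' theorem:
P(A|B) = P(B|A)·P(A) / P(B)

P(the filter flags the email) = 21/25 × 7/50 + 11/100 × 43/50
= 147/1250 + 473/5000 = 1061/5000

P(the email is spam|the filter flags the email) = (147/1250) / (1061/5000) = 588/1061

P(the email is spam|the filter flags the email) = 588/1061 ≈ 55.42%


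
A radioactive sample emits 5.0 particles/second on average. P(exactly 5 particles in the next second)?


Poisson(λ=5.0): P(X=5) = e^(-λ)×λ^k/k!
= e^(-5.0) × 5.0^5 / 5!
≈ 0.006737946999 × 3125 / 120 ≈ 0.175467

P(X=5) ≈ 0.175467 ≈ 17.55%


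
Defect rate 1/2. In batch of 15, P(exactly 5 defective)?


Binomial: P(X=5) = C(15,5)×p^5×(1-p)^10
= 3003 × 1/32 × 1/1024 = 3003/32768

P(X=5) = 3003/32768 ≈ 9.16%


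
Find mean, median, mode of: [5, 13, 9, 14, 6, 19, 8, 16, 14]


Sorted: [5, 6, 8, 9, 13, 14, 14, 16, 19]
Mean = 104/9
Median = 13
Freq: {5: 1, 13: 1, 9: 1, 14: 2, 6: 1, 19: 1, 8: 1, 16: 1}
Mode: [14]

Mean=104/9, Median=13, Mode=14


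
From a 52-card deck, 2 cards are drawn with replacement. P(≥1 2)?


P(not a 2) = 48/52 = 12/13
P(none in 2 draws) = (12/13)^2 = 144/169
P(≥1 2) = 1 - 144/169 = 25/169

P = 25/169 ≈ 14.79%


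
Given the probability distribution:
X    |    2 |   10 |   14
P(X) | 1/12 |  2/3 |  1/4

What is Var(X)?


E[X] = 31/3
E[X²] = 116
Var(X) = E[X²] - (E[X])² = 116 - 961/9 = 83/9

Var(X) = 83/9 ≈ 9.2222


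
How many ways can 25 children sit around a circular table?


Circular arrangements of 25 distinct objects: fix one position to break rotational symmetry.
(n-1)! = 24! = 620448401733239439360000

620448401733239439360000


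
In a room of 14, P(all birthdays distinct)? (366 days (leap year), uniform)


P(all different) = Π(366-i)/366 for i=0..13
= (366/366)×(365/366)×...×(353/366)
= 0.777440

P ≈ 0.7774 ≈ 77.74%


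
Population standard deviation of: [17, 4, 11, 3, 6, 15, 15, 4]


Mean = 75/8
  (17-75/8)²=3721/64
  (4-75/8)²=1849/64
  (11-75/8)²=169/64
  (3-75/8)²=2601/64
  (6-75/8)²=729/64
  (15-75/8)²=2025/64
  (15-75/8)²=2025/64
  (4-75/8)²=1849/64
Σ(x-μ)² = 1871/8
σ² = (1871/8)/8 = 1871/64

σ = √(1871/64) ≈ 5.4069


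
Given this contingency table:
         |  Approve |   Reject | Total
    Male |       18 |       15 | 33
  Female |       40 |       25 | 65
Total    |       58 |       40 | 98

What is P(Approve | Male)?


P(Approve | Male) = 18/(18+15) = 18/33 = 6/11

P(Approve|Male) = 6/11 ≈ 54.55%


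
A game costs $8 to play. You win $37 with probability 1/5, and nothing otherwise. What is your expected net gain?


E[gain] = (37-8)×1/5 + (-8)×4/5
= 29/5 - 32/5 = -3/5

Expected net gain = $-3/5 ≈ $-0.60


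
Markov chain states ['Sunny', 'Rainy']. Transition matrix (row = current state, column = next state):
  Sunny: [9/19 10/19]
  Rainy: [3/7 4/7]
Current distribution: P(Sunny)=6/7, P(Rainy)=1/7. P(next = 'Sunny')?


P(next=Sunny) = Σᵢ P(now=i)×P(i→Sunny)
= 6/7×9/19 + 1/7×3/7
= 54/133 + 3/49 = 435/931

P = 435/931 ≈ 0.4672


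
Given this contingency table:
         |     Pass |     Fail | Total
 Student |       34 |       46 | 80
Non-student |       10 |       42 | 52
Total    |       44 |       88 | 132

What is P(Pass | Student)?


P(Pass | Student) = 34/(34+46) = 34/80 = 17/40

P(Pass|Student) = 17/40 ≈ 42.50%


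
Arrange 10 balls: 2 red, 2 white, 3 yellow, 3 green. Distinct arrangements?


10!/(2!×2!×3!×3!) = 25200

25200


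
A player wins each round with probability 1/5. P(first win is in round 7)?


Geometric: P(X=7) = (1-p)^(k-1)×p = (4/5)^6×1/5 = 4096/78125

P(X=7) = 4096/78125 ≈ 5.24%


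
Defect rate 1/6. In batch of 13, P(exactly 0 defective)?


Binomial: P(X=0) = C(13,0)×p^0×(1-p)^13
= 1 × 1 × 1220703125/13060694016 = 1220703125/13060694016

P(X=0) = 1220703125/13060694016 ≈ 9.35%


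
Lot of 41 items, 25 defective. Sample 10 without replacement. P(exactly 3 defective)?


Hypergeometric: C(25,3)×C(16,7)/C(41,10)
= 2300×11440/1121099408 = 11500/489991

P(X=3) = 11500/489991 ≈ 2.35%


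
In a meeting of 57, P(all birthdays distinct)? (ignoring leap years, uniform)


P(all different) = Π(365-i)/365 for i=0..56
= (365/365)×(364/365)×...×(309/365)
= 0.009878

P ≈ 0.0099 ≈ 0.99%


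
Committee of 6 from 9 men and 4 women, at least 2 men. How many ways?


Count by #men:
  2M,4W: C(9,2)×C(4,4)=36
  3M,3W: C(9,3)×C(4,3)=336
  4M,2W: C(9,4)×C(4,2)=756
  5M,1W: C(9,5)×C(4,1)=504
  6M,0W: C(9,6)×C(4,0)=84
Total = 1716

1716


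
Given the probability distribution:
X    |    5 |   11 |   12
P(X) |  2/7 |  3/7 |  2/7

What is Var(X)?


E[X] = 67/7
E[X²] = 701/7
Var(X) = E[X²] - (E[X])² = 701/7 - 4489/49 = 418/49

Var(X) = 418/49 ≈ 8.5306


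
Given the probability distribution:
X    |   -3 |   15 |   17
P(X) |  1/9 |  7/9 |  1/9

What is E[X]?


E[X] = Σ x·P(X=x)
= (-3)×(1/9) + (15)×(7/9) + (17)×(1/9)
= 119/9

E[X] = 119/9


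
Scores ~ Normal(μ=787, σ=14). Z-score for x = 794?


z = (x - μ)/σ = (794 - 787)/14 = 0.5

z = 0.5


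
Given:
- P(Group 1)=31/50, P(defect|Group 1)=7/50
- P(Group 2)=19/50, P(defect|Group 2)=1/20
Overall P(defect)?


P(B) = Σ P(B|Aᵢ)×P(Aᵢ)
  7/50×31/50 = 217/2500
  1/20×19/50 = 19/1000
Sum = 529/5000

P(defect) = 529/5000 ≈ 10.58%


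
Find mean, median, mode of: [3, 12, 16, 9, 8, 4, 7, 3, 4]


Sorted: [3, 3, 4, 4, 7, 8, 9, 12, 16]
Mean = 66/9 = 22/3
Median = 7
Freq: {3: 2, 12: 1, 16: 1, 9: 1, 8: 1, 4: 2, 7: 1}
Mode: [3, 4]

Mean=22/3, Median=7, Mode=[3, 4]


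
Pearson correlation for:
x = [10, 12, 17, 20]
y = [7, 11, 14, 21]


n=4, Σx=59, Σy=53, Σxy=860, Σx²=933, Σy²=807
r = (4×860 - 59×53)/√((4×933 - 59²)(4×807 - 53²))
= 313/√(251×419) = 313/√105169 ≈ 313/324.2977 ≈ 0.9652

r ≈ 0.9652


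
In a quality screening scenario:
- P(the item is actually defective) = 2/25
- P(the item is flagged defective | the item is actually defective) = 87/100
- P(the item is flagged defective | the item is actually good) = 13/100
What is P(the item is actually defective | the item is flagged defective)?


Using Bayes' theorem:
P(A|B) = P(B|A)·P(A) / P(B)

P(the item is flagged defective) = 87/100 × 2/25 + 13/100 × 23/25
= 87/1250 + 299/2500 = 473/2500

P(the item is actually defective|the item is flagged defective) = (87/1250) / (473/2500) = 174/473

P(the item is actually defective|the item is flagged defective) = 174/473 ≈ 36.79%


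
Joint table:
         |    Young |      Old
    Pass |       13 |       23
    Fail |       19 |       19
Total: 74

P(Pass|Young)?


P(Pass|Young) = 13/(13+19) = 13/32

P = 13/32 ≈ 40.62%


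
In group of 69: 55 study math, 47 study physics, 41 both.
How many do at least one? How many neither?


|A∪B| = 55+47-41 = 61
Neither = 69-61 = 8

At least one: 61; Neither: 8


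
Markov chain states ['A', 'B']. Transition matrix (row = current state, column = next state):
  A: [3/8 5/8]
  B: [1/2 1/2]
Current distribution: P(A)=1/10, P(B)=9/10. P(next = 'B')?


P(next=B) = Σᵢ P(now=i)×P(i→B)
= 1/10×5/8 + 9/10×1/2
= 1/16 + 9/20 = 41/80

P = 41/80 ≈ 0.5125


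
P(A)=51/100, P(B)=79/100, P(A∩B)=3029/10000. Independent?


P(A)×P(B) = 4029/10000
P(A∩B) = 3029/10000
Not equal → NOT independent

No, not independent


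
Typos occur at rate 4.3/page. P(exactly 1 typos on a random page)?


Poisson(λ=4.3): P(X=1) = e^(-λ)×λ^k/k!
= e^(-4.3) × 4.3^1 / 1!
≈ 0.01356855901 × 4.3 / 1 ≈ 0.058345

P(X=1) ≈ 0.058345 ≈ 5.83%


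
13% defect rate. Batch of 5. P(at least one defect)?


P(all good) = (87/100)^5 = 4984209207/10000000000
P(≥1 defect) = 5015790793/10000000000

P = 5015790793/10000000000 ≈ 50.16%


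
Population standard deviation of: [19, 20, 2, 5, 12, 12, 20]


Mean = 90/7
  (19-90/7)²=1849/49
  (20-90/7)²=2500/49
  (2-90/7)²=5776/49
  (5-90/7)²=3025/49
  (12-90/7)²=36/49
  (12-90/7)²=36/49
  (20-90/7)²=2500/49
Σ(x-μ)² = 2246/7
σ² = (2246/7)/7 = 2246/49

σ = √(2246/49) ≈ 6.7703


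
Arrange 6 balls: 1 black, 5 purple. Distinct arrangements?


6!/(1!×5!) = 6

6


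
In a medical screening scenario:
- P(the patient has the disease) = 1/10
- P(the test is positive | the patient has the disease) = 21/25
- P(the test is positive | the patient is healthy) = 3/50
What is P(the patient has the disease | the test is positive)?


Using Bayes' theorem:
P(A|B) = P(B|A)·P(A) / P(B)

P(the test is positive) = 21/25 × 1/10 + 3/50 × 9/10
= 21/250 + 27/500 = 69/500

P(the patient has the disease|the test is positive) = (21/250) / (69/500) = 14/23

P(the patient has the disease|the test is positive) = 14/23 ≈ 60.87%


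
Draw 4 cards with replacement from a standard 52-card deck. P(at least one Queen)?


P(not a Queen) = 48/52 = 12/13
P(none in 4 draws) = (12/13)^4 = 20736/28561
P(≥1 Queen) = 1 - 20736/28561 = 7825/28561

P = 7825/28561 ≈ 27.40%


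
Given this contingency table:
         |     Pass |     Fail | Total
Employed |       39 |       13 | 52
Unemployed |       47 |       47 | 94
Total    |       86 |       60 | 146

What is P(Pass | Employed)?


P(Pass | Employed) = 39/(39+13) = 39/52 = 3/4

P(Pass|Employed) = 3/4 ≈ 75.00%


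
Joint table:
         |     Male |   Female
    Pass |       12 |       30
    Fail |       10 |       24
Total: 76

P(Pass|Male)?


P(Pass|Male) = 12/(12+10) = 12/22 = 6/11

P = 6/11 ≈ 54.55%


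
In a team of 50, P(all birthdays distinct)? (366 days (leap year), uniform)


P(all different) = Π(366-i)/366 for i=0..49
= (366/366)×(365/366)×...×(317/366)
= 0.029927

P ≈ 0.0299 ≈ 2.99%


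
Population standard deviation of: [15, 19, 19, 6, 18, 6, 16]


Mean = 99/7
  (15-99/7)²=36/49
  (19-99/7)²=1156/49
  (19-99/7)²=1156/49
  (6-99/7)²=3249/49
  (18-99/7)²=729/49
  (6-99/7)²=3249/49
  (16-99/7)²=169/49
Σ(x-μ)² = 1392/7
σ² = (1392/7)/7 = 1392/49

σ = √(1392/49) ≈ 5.3299


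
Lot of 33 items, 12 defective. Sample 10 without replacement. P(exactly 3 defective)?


Hypergeometric: C(12,3)×C(21,7)/C(33,10)
= 220×116280/92561040 = 3230/11687

P(X=3) = 3230/11687 ≈ 27.64%


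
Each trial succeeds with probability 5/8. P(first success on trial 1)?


Geometric: P(X=1) = (1-p)^(k-1)×p = (3/8)^0×5/8 = 5/8

P(X=1) = 5/8 ≈ 62.50%


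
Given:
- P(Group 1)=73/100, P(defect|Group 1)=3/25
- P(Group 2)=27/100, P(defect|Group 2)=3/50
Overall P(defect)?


P(B) = Σ P(B|Aᵢ)×P(Aᵢ)
  3/25×73/100 = 219/2500
  3/50×27/100 = 81/5000
Sum = 519/5000

P(defect) = 519/5000 ≈ 10.38%


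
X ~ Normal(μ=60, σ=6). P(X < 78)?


z = (78-60)/6 = 3.0
P(Z < 3.0) = 0.9987

P(X < 78) ≈ 0.9987


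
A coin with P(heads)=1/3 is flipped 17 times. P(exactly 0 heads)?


Binomial: P(X=0) = C(17,0)×p^0×(1-p)^17
= 1 × 1 × 131072/129140163 = 131072/129140163

P(X=0) = 131072/129140163 ≈ 0.10%


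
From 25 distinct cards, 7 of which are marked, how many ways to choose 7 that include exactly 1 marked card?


Choose 1 of the 7 marked cards and 6 of the other 18 cards:
C(7,1)×C(18,6) = 7×18564 = 129948

129948


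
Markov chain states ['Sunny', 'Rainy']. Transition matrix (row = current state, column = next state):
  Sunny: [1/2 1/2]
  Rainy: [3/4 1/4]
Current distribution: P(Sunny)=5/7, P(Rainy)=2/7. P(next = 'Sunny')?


P(next=Sunny) = Σᵢ P(now=i)×P(i→Sunny)
= 5/7×1/2 + 2/7×3/4
= 5/14 + 3/14 = 4/7

P = 4/7 ≈ 0.5714


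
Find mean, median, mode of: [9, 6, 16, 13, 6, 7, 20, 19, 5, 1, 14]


Sorted: [1, 5, 6, 6, 7, 9, 13, 14, 16, 19, 20]
Mean = 116/11
Median = 9
Freq: {9: 1, 6: 2, 16: 1, 13: 1, 7: 1, 20: 1, 19: 1, 5: 1, 1: 1, 14: 1}
Mode: [6]

Mean=116/11, Median=9, Mode=6


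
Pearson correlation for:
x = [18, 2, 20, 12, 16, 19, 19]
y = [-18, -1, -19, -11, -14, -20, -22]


n=7, Σx=106, Σy=-105, Σxy=-1860, Σx²=1850, Σy²=1887
r = (7×(-1860) - 106×(-105))/√((7×1850 - 106²)(7×1887 - (-105)²))
= -1890/√(1714×2184) = -1890/√3743376 ≈ -1890/1934.7806 ≈ -0.9769

r ≈ -0.9769


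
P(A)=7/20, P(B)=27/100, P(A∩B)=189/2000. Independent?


P(A)×P(B) = 189/2000
P(A∩B) = 189/2000
Equal ✓ → Independent

Yes, independent


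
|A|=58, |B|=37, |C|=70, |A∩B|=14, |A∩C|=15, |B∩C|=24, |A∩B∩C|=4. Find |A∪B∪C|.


|A∪B∪C| = 58+37+70-14-15-24+4 = 116

|A∪B∪C| = 116


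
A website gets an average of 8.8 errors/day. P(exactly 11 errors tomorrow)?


Poisson(λ=8.8): P(X=11) = e^(-λ)×λ^k/k!
= e^(-8.8) × 8.8^11 / 11!
≈ 0.0001507330751 × 24508085888.8 / 39916800 ≈ 0.092547

P(X=11) ≈ 0.092547 ≈ 9.25%


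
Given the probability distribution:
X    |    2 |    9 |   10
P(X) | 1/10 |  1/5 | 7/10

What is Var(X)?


E[X] = 9
E[X²] = 433/5
Var(X) = E[X²] - (E[X])² = 433/5 - 81 = 28/5

Var(X) = 28/5 ≈ 5.6000


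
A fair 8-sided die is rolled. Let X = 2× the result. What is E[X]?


E[die] = (1+8)/2 = 9/2
E[X] = 2 × 9/2 = 9

E[X] = 9


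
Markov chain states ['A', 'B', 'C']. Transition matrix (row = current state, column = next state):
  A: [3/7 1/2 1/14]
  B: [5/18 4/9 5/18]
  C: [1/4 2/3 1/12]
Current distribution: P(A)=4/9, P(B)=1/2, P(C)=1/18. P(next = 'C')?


P(next=C) = Σᵢ P(now=i)×P(i→C)
= 4/9×1/14 + 1/2×5/18 + 1/18×1/12
= 2/63 + 5/36 + 1/216 = 265/1512

P = 265/1512 ≈ 0.1753


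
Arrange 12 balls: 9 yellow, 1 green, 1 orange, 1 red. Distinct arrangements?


12!/(9!×1!×1!×1!) = 1320

1320


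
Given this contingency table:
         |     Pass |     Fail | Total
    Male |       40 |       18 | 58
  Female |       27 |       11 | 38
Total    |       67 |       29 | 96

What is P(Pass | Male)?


P(Pass | Male) = 40/(40+18) = 40/58 = 20/29

P(Pass|Male) = 20/29 ≈ 68.97%


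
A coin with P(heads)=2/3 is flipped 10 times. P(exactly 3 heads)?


Binomial: P(X=3) = C(10,3)×p^3×(1-p)^7
= 120 × 8/27 × 1/2187 = 320/19683

P(X=3) = 320/19683 ≈ 1.63%


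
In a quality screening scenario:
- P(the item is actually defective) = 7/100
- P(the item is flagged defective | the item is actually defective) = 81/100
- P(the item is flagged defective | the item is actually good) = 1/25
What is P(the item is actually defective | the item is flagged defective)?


Using Bayes' theorem:
P(A|B) = P(B|A)·P(A) / P(B)

P(the item is flagged defective) = 81/100 × 7/100 + 1/25 × 93/100
= 567/10000 + 93/2500 = 939/10000

P(the item is actually defective|the item is flagged defective) = (567/10000) / (939/10000) = 189/313

P(the item is actually defective|the item is flagged defective) = 189/313 ≈ 60.38%


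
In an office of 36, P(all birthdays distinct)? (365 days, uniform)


P(all different) = Π(365-i)/365 for i=0..35
= (365/365)×(364/365)×...×(330/365)
= 0.167818

P ≈ 0.1678 ≈ 16.78%


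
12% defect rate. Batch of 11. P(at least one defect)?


P(all good) = (22/25)^11 = 584318301411328/2384185791015625
P(≥1 defect) = 1799867489604297/2384185791015625

P = 1799867489604297/2384185791015625 ≈ 75.49%


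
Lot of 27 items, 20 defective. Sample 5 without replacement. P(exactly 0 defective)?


Hypergeometric: C(20,0)×C(7,5)/C(27,5)
= 1×21/80730 = 7/26910

P(X=0) = 7/26910 ≈ 0.03%


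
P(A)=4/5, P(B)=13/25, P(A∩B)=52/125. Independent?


P(A)×P(B) = 52/125
P(A∩B) = 52/125
Equal ✓ → Independent

Yes, independent


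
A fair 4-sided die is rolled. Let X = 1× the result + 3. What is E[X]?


E[die] = (1+4)/2 = 5/2
E[X] = 1×5/2 + 3 = 11/2

E[X] = 11/2


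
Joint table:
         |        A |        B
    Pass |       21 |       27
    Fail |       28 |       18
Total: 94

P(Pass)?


P(Pass) = (21+27)/94 = 48/94 = 24/47

P(Pass) = 24/47 ≈ 51.06%


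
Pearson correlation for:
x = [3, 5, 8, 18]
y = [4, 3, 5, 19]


n=4, Σx=34, Σy=31, Σxy=409, Σx²=422, Σy²=411
r = (4×409 - 34×31)/√((4×422 - 34²)(4×411 - 31²))
= 582/√(532×683) = 582/√363356 ≈ 582/602.7902 ≈ 0.9655

r ≈ 0.9655


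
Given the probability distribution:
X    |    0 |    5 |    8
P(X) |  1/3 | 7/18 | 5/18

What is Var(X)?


E[X] = 25/6
E[X²] = 55/2
Var(X) = E[X²] - (E[X])² = 55/2 - 625/36 = 365/36

Var(X) = 365/36 ≈ 10.1389


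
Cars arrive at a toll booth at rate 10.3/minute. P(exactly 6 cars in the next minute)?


Poisson(λ=10.3): P(X=6) = e^(-λ)×λ^k/k!
= e^(-10.3) × 10.3^6 / 6!
≈ 3.363309519e-05 × 1194052.29653 / 720 ≈ 0.055777

P(X=6) ≈ 0.055777 ≈ 5.58%


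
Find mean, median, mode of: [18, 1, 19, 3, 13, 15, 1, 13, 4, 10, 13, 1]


Sorted: [1, 1, 1, 3, 4, 10, 13, 13, 13, 15, 18, 19]
Mean = 111/12 = 37/4
Median = 23/2
Freq: {18: 1, 1: 3, 19: 1, 3: 1, 13: 3, 15: 1, 4: 1, 10: 1}
Mode: [1, 13]

Mean=37/4, Median=23/2, Mode=[1, 13]


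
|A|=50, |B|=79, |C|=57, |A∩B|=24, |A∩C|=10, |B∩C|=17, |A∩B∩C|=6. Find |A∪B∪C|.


|A∪B∪C| = 50+79+57-24-10-17+6 = 141

|A∪B∪C| = 141


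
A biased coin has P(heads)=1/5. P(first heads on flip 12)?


Geometric: P(X=12) = (1-p)^(k-1)×p = (4/5)^11×1/5 = 4194304/244140625

P(X=12) = 4194304/244140625 ≈ 1.72%


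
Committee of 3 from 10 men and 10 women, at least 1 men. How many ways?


Count by #men:
  1M,2W: C(10,1)×C(10,2)=450
  2M,1W: C(10,2)×C(10,1)=450
  3M,0W: C(10,3)×C(10,0)=120
Total = 1020

1020


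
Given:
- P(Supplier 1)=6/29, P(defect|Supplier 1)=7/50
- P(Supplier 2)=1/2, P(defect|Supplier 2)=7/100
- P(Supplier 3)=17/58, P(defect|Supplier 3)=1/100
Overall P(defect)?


P(B) = Σ P(B|Aᵢ)×P(Aᵢ)
  7/50×6/29 = 21/725
  7/100×1/2 = 7/200
  1/100×17/58 = 17/5800
Sum = 97/1450

P(defect) = 97/1450 ≈ 6.69%


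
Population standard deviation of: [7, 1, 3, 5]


Mean = 16/4 = 4
  (7-4)²=9
  (1-4)²=9
  (3-4)²=1
  (5-4)²=1
Σ(x-μ)² = 20
σ² = 20/4 = 5

σ = √(5) ≈ 2.2361


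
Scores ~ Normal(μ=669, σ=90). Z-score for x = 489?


z = (x - μ)/σ = (489 - 669)/90 = -2.0

z = -2.0


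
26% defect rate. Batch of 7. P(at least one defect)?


P(all good) = (37/50)^7 = 94931877133/781250000000
P(≥1 defect) = 686318122867/781250000000

P = 686318122867/781250000000 ≈ 87.85%


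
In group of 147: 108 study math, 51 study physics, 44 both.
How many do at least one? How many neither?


|A∪B| = 108+51-44 = 115
Neither = 147-115 = 32

At least one: 115; Neither: 32


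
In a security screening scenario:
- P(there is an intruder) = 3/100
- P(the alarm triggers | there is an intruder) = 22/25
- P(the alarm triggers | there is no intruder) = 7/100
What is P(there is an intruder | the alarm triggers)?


Using Bayes' theorem:
P(A|B) = P(B|A)·P(A) / P(B)

P(the alarm triggers) = 22/25 × 3/100 + 7/100 × 97/100
= 33/1250 + 679/10000 = 943/10000

P(there is an intruder|the alarm triggers) = (33/1250) / (943/10000) = 264/943

P(there is an intruder|the alarm triggers) = 264/943 ≈ 28.00%


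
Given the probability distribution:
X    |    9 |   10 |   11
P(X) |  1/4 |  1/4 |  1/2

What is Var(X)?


E[X] = 41/4
E[X²] = 423/4
Var(X) = E[X²] - (E[X])² = 423/4 - 1681/16 = 11/16

Var(X) = 11/16 ≈ 0.6875


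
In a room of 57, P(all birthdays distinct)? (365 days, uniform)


P(all different) = Π(365-i)/365 for i=0..56
= (365/365)×(364/365)×...×(309/365)
= 0.009878

P ≈ 0.0099 ≈ 0.99%


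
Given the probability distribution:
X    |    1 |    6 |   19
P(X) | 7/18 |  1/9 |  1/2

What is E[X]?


E[X] = Σ x·P(X=x)
= (1)×(7/18) + (6)×(1/9) + (19)×(1/2)
= 95/9

E[X] = 95/9


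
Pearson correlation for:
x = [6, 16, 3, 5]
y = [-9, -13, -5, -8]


n=4, Σx=30, Σy=-35, Σxy=-317, Σx²=326, Σy²=339
r = (4×(-317) - 30×(-35))/√((4×326 - 30²)(4×339 - (-35)²))
= -218/√(404×131) = -218/√52924 ≈ -218/230.0522 ≈ -0.9476

r ≈ -0.9476


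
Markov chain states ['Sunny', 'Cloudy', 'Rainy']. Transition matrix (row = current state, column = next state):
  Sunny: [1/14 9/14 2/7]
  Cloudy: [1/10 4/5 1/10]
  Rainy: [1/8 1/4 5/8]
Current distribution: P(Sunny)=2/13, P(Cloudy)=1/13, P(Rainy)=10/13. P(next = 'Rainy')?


P(next=Rainy) = Σᵢ P(now=i)×P(i→Rainy)
= 2/13×2/7 + 1/13×1/10 + 10/13×5/8
= 4/91 + 1/130 + 25/52 = 969/1820

P = 969/1820 ≈ 0.5324


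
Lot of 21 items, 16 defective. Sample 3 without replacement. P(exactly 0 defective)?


Hypergeometric: C(16,0)×C(5,3)/C(21,3)
= 1×10/1330 = 1/133

P(X=0) = 1/133 ≈ 0.75%


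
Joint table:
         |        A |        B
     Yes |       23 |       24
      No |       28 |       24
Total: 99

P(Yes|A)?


P(Yes|A) = 23/(23+28) = 23/51

P = 23/51 ≈ 45.10%


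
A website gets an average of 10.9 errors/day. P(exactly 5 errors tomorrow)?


Poisson(λ=10.9): P(X=5) = e^(-λ)×λ^k/k!
= e^(-10.9) × 10.9^5 / 5!
≈ 1.8458234e-05 × 153862.39549 / 120 ≈ 0.023667

P(X=5) ≈ 0.023667 ≈ 2.37%


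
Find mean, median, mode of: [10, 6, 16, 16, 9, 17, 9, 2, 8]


Sorted: [2, 6, 8, 9, 9, 10, 16, 16, 17]
Mean = 93/9 = 31/3
Median = 9
Freq: {10: 1, 6: 1, 16: 2, 9: 2, 17: 1, 2: 1, 8: 1}
Mode: [9, 16]

Mean=31/3, Median=9, Mode=[9, 16]


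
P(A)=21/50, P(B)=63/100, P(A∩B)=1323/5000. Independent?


P(A)×P(B) = 1323/5000
P(A∩B) = 1323/5000
Equal ✓ → Independent

Yes, independent


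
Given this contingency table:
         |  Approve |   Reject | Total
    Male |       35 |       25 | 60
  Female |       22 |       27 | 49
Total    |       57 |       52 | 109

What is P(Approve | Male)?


P(Approve | Male) = 35/(35+25) = 35/60 = 7/12

P(Approve|Male) = 7/12 ≈ 58.33%


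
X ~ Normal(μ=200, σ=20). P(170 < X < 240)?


z₁=(170-200)/20=-1.5, z₂=(240-200)/20=2.0
P = Φ(2.0) - Φ(-1.5) = 0.977250 - 0.066807 = 0.910443 ≈ 0.9104

P(170 < X < 240) ≈ 0.9104


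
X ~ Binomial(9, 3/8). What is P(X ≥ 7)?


P(X ≥ 7) = Σ P(X=i) for i=7..9
P(X=7) = 492075/33554432
P(X=8) = 295245/134217728
P(X=9) = 19683/134217728
Sum = 570807/33554432

P(X ≥ 7) = 570807/33554432 ≈ 1.70%


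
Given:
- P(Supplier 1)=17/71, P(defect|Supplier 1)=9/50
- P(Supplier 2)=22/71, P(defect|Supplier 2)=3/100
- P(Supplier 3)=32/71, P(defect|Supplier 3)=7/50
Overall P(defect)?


P(B) = Σ P(B|Aᵢ)×P(Aᵢ)
  9/50×17/71 = 153/3550
  3/100×22/71 = 33/3550
  7/50×32/71 = 112/1775
Sum = 41/355

P(defect) = 41/355 ≈ 11.55%


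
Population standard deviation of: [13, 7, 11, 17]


Mean = 48/4 = 12
  (13-12)²=1
  (7-12)²=25
  (11-12)²=1
  (17-12)²=25
Σ(x-μ)² = 52
σ² = 52/4 = 13

σ = √(13) ≈ 3.6056


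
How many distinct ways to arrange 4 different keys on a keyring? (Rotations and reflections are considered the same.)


Free circular arrangements: rotations and reflections both identified.
(n-1)!/2 = 3!/2 = 6/2 = 3

3


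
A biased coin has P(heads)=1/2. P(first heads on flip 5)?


Geometric: P(X=5) = (1-p)^(k-1)×p = (1/2)^4×1/2 = 1/32

P(X=5) = 1/32 ≈ 3.12%


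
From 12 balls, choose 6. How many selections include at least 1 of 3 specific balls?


Complement: C(12,6) - C(9,6) = 924 - 84 = 840

840


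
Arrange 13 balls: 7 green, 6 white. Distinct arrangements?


13!/(7!×6!) = 1716

1716


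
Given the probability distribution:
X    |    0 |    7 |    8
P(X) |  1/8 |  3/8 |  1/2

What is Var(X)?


E[X] = 53/8
E[X²] = 403/8
Var(X) = E[X²] - (E[X])² = 403/8 - 2809/64 = 415/64

Var(X) = 415/64 ≈ 6.4844


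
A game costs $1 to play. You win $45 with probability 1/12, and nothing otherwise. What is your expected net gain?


E[gain] = (45-1)×1/12 + (-1)×11/12
= 11/3 - 11/12 = 11/4

Expected net gain = $11/4 ≈ $2.75


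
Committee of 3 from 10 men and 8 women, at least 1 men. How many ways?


Count by #men:
  1M,2W: C(10,1)×C(8,2)=280
  2M,1W: C(10,2)×C(8,1)=360
  3M,0W: C(10,3)×C(8,0)=120
Total = 760

760


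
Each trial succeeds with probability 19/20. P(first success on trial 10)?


Geometric: P(X=10) = (1-p)^(k-1)×p = (1/20)^9×19/20 = 19/10240000000000

P(X=10) = 19/10240000000000 ≈ 0.00%


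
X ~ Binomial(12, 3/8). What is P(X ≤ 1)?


P(X ≤ 1) = Σ P(X=i) for i=0..1
P(X=0) = 244140625/68719476736
P(X=1) = 439453125/17179869184
Sum = 2001953125/68719476736

P(X ≤ 1) = 2001953125/68719476736 ≈ 2.91%


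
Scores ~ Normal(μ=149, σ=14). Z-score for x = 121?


z = (x - μ)/σ = (121 - 149)/14 = -2.0

z = -2.0


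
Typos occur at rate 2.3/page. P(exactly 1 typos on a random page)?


Poisson(λ=2.3): P(X=1) = e^(-λ)×λ^k/k!
= e^(-2.3) × 2.3^1 / 1!
≈ 0.1002588437 × 2.3 / 1 ≈ 0.230595

P(X=1) ≈ 0.230595 ≈ 23.06%


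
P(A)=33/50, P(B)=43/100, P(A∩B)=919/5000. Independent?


P(A)×P(B) = 1419/5000
P(A∩B) = 919/5000
Not equal → NOT independent

No, not independent


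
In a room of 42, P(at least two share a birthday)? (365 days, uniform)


P(all different) = Π(365-i)/365 for i=0..41
= 0.085970
P(match) = 1 - 0.085970 = 0.914030

P ≈ 0.9140 ≈ 91.40%


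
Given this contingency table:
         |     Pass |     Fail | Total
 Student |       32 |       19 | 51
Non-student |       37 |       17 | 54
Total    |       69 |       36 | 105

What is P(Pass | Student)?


P(Pass | Student) = 32/(32+19) = 32/51

P(Pass|Student) = 32/51 ≈ 62.75%


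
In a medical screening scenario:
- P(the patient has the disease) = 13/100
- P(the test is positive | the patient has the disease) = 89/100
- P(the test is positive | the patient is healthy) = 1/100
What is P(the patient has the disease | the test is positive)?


Using Bayes' theorem:
P(A|B) = P(B|A)·P(A) / P(B)

P(the test is positive) = 89/100 × 13/100 + 1/100 × 87/100
= 1157/10000 + 87/10000 = 311/2500

P(the patient has the disease|the test is positive) = (1157/10000) / (311/2500) = 1157/1244

P(the patient has the disease|the test is positive) = 1157/1244 ≈ 93.01%


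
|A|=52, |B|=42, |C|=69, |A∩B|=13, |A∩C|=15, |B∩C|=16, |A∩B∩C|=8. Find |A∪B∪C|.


|A∪B∪C| = 52+42+69-13-15-16+8 = 127

|A∪B∪C| = 127


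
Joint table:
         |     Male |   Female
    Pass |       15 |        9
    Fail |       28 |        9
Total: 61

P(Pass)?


P(Pass) = (15+9)/61 = 24/61

P(Pass) = 24/61 ≈ 39.34%


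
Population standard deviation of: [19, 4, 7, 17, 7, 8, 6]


Mean = 68/7
  (19-68/7)²=4225/49
  (4-68/7)²=1600/49
  (7-68/7)²=361/49
  (17-68/7)²=2601/49
  (7-68/7)²=361/49
  (8-68/7)²=144/49
  (6-68/7)²=676/49
Σ(x-μ)² = 1424/7
σ² = (1424/7)/7 = 1424/49

σ = √(1424/49) ≈ 5.3908


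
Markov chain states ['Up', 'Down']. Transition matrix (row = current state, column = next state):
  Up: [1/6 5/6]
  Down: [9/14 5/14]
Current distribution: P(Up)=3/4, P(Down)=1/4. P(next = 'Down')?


P(next=Down) = Σᵢ P(now=i)×P(i→Down)
= 3/4×5/6 + 1/4×5/14
= 5/8 + 5/56 = 5/7

P = 5/7 ≈ 0.7143


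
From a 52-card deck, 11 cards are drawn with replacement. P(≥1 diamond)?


P(not a diamond) = 39/52 = 3/4
P(none in 11 draws) = (3/4)^11 = 177147/4194304
P(≥1 diamond) = 1 - 177147/4194304 = 4017157/4194304

P = 4017157/4194304 ≈ 95.78%


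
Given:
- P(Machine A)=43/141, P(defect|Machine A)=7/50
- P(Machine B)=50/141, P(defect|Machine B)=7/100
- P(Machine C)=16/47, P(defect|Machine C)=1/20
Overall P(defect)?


P(B) = Σ P(B|Aᵢ)×P(Aᵢ)
  7/50×43/141 = 301/7050
  7/100×50/141 = 7/282
  1/20×16/47 = 4/235
Sum = 298/3525

P(defect) = 298/3525 ≈ 8.45%


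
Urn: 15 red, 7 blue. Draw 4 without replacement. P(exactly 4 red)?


Hypergeometric: C(15,4)×C(7,0)/C(22,4)
= 1365×1/7315 = 39/209

P(X=4) = 39/209 ≈ 18.66%


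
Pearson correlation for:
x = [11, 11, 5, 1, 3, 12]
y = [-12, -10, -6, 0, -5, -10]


n=6, Σx=43, Σy=-43, Σxy=-407, Σx²=421, Σy²=405
r = (6×(-407) - 43×(-43))/√((6×421 - 43²)(6×405 - (-43)²))
= -593/√(677×581) = -593/√393337 ≈ -593/627.1658 ≈ -0.9455

r ≈ -0.9455


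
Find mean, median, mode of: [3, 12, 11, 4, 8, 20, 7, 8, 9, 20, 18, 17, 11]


Sorted: [3, 4, 7, 8, 8, 9, 11, 11, 12, 17, 18, 20, 20]
Mean = 148/13
Median = 11
Freq: {3: 1, 12: 1, 11: 2, 4: 1, 8: 2, 20: 2, 7: 1, 9: 1, 18: 1, 17: 1}
Mode: [8, 11, 20]

Mean=148/13, Median=11, Mode=[8, 11, 20]


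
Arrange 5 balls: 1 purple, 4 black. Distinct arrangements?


5!/(1!×4!) = 5

5


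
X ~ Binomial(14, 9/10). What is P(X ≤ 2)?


P(X ≤ 2) = Σ P(X=i) for i=0..2
P(X=0) = 1/100000000000000
P(X=1) = 63/50000000000000
P(X=2) = 7371/100000000000000
Sum = 3749/50000000000000

P(X ≤ 2) = 3749/50000000000000 ≈ 0.00%


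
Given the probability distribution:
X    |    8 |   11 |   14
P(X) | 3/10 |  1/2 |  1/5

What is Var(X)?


E[X] = 107/10
E[X²] = 1189/10
Var(X) = E[X²] - (E[X])² = 1189/10 - 11449/100 = 441/100

Var(X) = 441/100 ≈ 4.4100


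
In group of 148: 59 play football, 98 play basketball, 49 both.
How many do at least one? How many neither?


|A∪B| = 59+98-49 = 108
Neither = 148-108 = 40

At least one: 108; Neither: 40


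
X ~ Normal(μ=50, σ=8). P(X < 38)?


z = (38-50)/8 = -1.5
P(Z < -1.5) = 0.0668

P(X < 38) ≈ 0.0668


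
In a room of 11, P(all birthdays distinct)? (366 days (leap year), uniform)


P(all different) = Π(366-i)/366 for i=0..10
= (366/366)×(365/366)×...×(356/366)
= 0.859219

P ≈ 0.8592 ≈ 85.92%


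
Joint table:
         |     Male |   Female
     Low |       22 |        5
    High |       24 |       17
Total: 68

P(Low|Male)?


P(Low|Male) = 22/(22+24) = 22/46 = 11/23

P = 11/23 ≈ 47.83%


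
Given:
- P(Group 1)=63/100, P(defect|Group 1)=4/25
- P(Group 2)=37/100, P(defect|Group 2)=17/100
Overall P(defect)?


P(B) = Σ P(B|Aᵢ)×P(Aᵢ)
  4/25×63/100 = 63/625
  17/100×37/100 = 629/10000
Sum = 1637/10000

P(defect) = 1637/10000 ≈ 16.37%


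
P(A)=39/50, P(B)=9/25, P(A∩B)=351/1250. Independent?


P(A)×P(B) = 351/1250
P(A∩B) = 351/1250
Equal ✓ → Independent

Yes, independent


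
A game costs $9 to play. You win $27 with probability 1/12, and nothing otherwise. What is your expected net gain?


E[gain] = (27-9)×1/12 + (-9)×11/12
= 3/2 - 33/4 = -27/4

Expected net gain = $-27/4 ≈ $-6.75


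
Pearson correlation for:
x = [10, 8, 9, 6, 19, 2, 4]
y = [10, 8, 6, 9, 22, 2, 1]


n=7, Σx=58, Σy=58, Σxy=698, Σx²=662, Σy²=770
r = (7×698 - 58×58)/√((7×662 - 58²)(7×770 - 58²))
= 1522/√(1270×2026) = 1522/√2573020 ≈ 1522/1604.0636 ≈ 0.9488

r ≈ 0.9488


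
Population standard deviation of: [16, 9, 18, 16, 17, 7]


Mean = 83/6
  (16-83/6)²=169/36
  (9-83/6)²=841/36
  (18-83/6)²=625/36
  (16-83/6)²=169/36
  (17-83/6)²=361/36
  (7-83/6)²=1681/36
Σ(x-μ)² = 641/6
σ² = (641/6)/6 = 641/36

σ = √(641/36) ≈ 4.2197


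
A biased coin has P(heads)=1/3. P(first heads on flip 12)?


Geometric: P(X=12) = (1-p)^(k-1)×p = (2/3)^11×1/3 = 2048/531441

P(X=12) = 2048/531441 ≈ 0.39%


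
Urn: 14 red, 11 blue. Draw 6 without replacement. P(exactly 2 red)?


Hypergeometric: C(14,2)×C(11,4)/C(25,6)
= 91×330/177100 = 39/230

P(X=2) = 39/230 ≈ 16.96%


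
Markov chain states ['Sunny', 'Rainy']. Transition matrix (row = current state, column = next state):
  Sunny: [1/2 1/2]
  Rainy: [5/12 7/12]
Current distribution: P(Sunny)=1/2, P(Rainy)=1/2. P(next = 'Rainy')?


P(next=Rainy) = Σᵢ P(now=i)×P(i→Rainy)
= 1/2×1/2 + 1/2×7/12
= 1/4 + 7/24 = 13/24

P = 13/24 ≈ 0.5417


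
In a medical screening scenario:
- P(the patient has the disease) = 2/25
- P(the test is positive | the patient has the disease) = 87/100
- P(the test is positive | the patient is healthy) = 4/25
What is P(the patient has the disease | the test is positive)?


Using Bayes' theorem:
P(A|B) = P(B|A)·P(A) / P(B)

P(the test is positive) = 87/100 × 2/25 + 4/25 × 23/25
= 87/1250 + 92/625 = 271/1250

P(the patient has the disease|the test is positive) = (87/1250) / (271/1250) = 87/271

P(the patient has the disease|the test is positive) = 87/271 ≈ 32.10%


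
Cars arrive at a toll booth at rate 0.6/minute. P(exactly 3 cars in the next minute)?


Poisson(λ=0.6): P(X=3) = e^(-λ)×λ^k/k!
= e^(-0.6) × 0.6^3 / 3!
≈ 0.5488116361 × 0.216 / 6 ≈ 0.019757

P(X=3) ≈ 0.019757 ≈ 1.98%


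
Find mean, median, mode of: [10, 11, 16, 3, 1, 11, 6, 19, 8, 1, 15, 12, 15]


Sorted: [1, 1, 3, 6, 8, 10, 11, 11, 12, 15, 15, 16, 19]
Mean = 128/13
Median = 11
Freq: {10: 1, 11: 2, 16: 1, 3: 1, 1: 2, 6: 1, 19: 1, 8: 1, 15: 2, 12: 1}
Mode: [1, 11, 15]

Mean=128/13, Median=11, Mode=[1, 11, 15]


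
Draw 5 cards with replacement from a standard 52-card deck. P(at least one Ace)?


P(not a Ace) = 48/52 = 12/13
P(none in 5 draws) = (12/13)^5 = 248832/371293
P(≥1 Ace) = 1 - 248832/371293 = 122461/371293

P = 122461/371293 ≈ 32.98%


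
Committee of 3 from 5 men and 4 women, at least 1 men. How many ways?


Count by #men:
  1M,2W: C(5,1)×C(4,2)=30
  2M,1W: C(5,2)×C(4,1)=40
  3M,0W: C(5,3)×C(4,0)=10
Total = 80

80


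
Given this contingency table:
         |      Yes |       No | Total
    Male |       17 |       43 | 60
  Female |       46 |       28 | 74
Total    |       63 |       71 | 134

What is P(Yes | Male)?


P(Yes | Male) = 17/(17+43) = 17/60

P(Yes|Male) = 17/60 ≈ 28.33%


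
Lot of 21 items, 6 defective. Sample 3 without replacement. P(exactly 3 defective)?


Hypergeometric: C(6,3)×C(15,0)/C(21,3)
= 20×1/1330 = 2/133

P(X=3) = 2/133 ≈ 1.50%


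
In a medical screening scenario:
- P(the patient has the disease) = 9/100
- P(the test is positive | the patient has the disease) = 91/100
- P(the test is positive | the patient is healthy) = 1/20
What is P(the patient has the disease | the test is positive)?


Using Bayes' theorem:
P(A|B) = P(B|A)·P(A) / P(B)

P(the test is positive) = 91/100 × 9/100 + 1/20 × 91/100
= 819/10000 + 91/2000 = 637/5000

P(the patient has the disease|the test is positive) = (819/10000) / (637/5000) = 9/14

P(the patient has the disease|the test is positive) = 9/14 ≈ 64.29%


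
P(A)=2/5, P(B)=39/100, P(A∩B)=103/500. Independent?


P(A)×P(B) = 39/250
P(A∩B) = 103/500
Not equal → NOT independent

No, not independent
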